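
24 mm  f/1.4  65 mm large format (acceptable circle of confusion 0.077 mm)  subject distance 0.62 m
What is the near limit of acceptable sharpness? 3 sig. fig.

0.558 m

Hyperfocal distance H = f²/(N·c) + f = 24²/(1.4 × 0.077) + 24 = 576/0.1078 + 24 ≈ 5367.2 mm ≈ 5.367 m.
Near limit Dn = s·(H − f)/(H + s − 2f) = 620 × (5367.2 − 24) / (5367.2 + 620 − 2 × 24) = 620 × 5343.2 / 5939.2 ≈ 557.78 mm ≈ 0.558 m.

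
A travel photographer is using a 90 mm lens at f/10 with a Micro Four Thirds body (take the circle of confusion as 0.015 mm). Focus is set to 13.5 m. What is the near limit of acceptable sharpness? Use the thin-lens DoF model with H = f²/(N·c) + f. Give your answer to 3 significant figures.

Hyperfocal distance H = f²/(N·c) + f = 90²/(10 × 0.015) + 90 = 8100/0.15 + 90 ≈ 54090.0 mm ≈ 54.09 m.
Near limit Dn = s·(H − f)/(H + s − 2f) = 13500 × (54090.0 − 90) / (54090.0 + 13500 − 2 × 90) = 13500 × 54000.0 / 67410.0 ≈ 10814 mm ≈ 10.8 m.

10.8 m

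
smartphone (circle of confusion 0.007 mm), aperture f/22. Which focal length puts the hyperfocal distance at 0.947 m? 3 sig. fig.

12.0 mm

From H = f²/(N·c) + f, with f ≪ H: f ≈ √(H·N·c) = √(947 × 22 × 0.007) = √145.84 ≈ 12.08 mm.
Exact: f² + N·c·f − N·c·H = 0 ⇒ f = (−N·c + √((N·c)² + 4·N·c·H))/2 = (−0.154 + √583.38)/2 ≈ 12.000 mm ≈ 12.0 mm.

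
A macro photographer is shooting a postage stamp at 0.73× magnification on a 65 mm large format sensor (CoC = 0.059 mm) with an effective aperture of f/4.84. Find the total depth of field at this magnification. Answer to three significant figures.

At magnification m, DoF ≈ 2·N_eff·c/m² = 2 × 4.84 × 0.059 / 0.73² = 0.5711 / 0.5329 ≈ 1.07 mm.

1.07 mm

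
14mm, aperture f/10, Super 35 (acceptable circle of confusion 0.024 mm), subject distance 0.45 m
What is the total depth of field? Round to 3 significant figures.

Hyperfocal distance H = f²/(N·c) + f = 14²/(10 × 0.024) + 14 = 196/0.24 + 14 ≈ 830.7 mm ≈ 0.831 m.
Near limit Dn = s·(H − f)/(H + s − 2f) = 450 × (830.7 − 14) / (830.7 + 450 − 2 × 14) = 450 × 816.7 / 1252.7 ≈ 293.37 mm.
Far limit Df = s·(H − f)/(H − s) = 450 × (830.7 − 14) / (830.7 − 450) = 450 × 816.7 / 380.7 ≈ 965.41 mm.
Depth of field = Df − Dn = 965.41 − 293.37 ≈ 672.04 mm ≈ 0.672 m.

0.672 m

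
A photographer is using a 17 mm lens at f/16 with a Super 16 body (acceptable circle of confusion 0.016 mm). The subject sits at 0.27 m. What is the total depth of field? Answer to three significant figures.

Hyperfocal distance H = f²/(N·c) + f = 17²/(16 × 0.016) + 17 = 289/0.256 + 17 ≈ 1145.9 mm ≈ 1.146 m.
Near limit Dn = s·(H − f)/(H + s − 2f) = 270 × (1145.9 − 17) / (1145.9 + 270 − 2 × 17) = 270 × 1128.9 / 1381.9 ≈ 220.57 mm.
Far limit Df = s·(H − f)/(H − s) = 270 × (1145.9 − 17) / (1145.9 − 270) = 270 × 1128.9 / 875.9 ≈ 347.99 mm.
Depth of field = Df − Dn = 347.99 − 220.57 ≈ 127.42 mm.

127 mm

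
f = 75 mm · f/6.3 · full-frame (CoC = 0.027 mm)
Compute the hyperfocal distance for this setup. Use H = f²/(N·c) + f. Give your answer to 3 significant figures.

Hyperfocal distance H = f²/(N·c) + f = 75²/(6.3 × 0.027) + 75 = 5625/0.1701 + 75 ≈ 33143.8 mm ≈ 33.1 m.

33.1 m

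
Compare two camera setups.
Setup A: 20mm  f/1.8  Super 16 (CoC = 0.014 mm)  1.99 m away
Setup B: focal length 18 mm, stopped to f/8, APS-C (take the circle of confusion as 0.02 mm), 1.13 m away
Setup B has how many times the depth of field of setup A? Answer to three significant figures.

Setup A: H = 20²/(1.8×0.014) + 20 ≈ 15893.0 mm; DoF = Df − Dn = 2271.97 − 1770.29 ≈ 501.68 mm.
Setup B: H = 18²/(8×0.02) + 18 ≈ 2043.0 mm; DoF = Df − Dn = 2506.3 − 729.4 ≈ 1776.9 mm.
Ratio = 1776.9 / 501.68 ≈ 3.54.

3.54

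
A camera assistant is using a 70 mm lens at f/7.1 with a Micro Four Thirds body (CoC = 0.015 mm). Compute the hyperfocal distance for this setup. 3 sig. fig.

46.1 m

Hyperfocal distance H = f²/(N·c) + f = 70²/(7.1 × 0.015) + 70 = 4900/0.1065 + 70 ≈ 46079.4 mm ≈ 46.1 m.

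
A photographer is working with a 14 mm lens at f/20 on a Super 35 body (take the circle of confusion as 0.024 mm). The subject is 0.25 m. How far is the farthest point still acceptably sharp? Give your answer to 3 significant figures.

0.592 m

Hyperfocal distance H = f²/(N·c) + f = 14²/(20 × 0.024) + 14 = 196/0.48 + 14 ≈ 422.3 mm ≈ 0.422 m.
Far limit Df = s·(H − f)/(H − s) = 250 × (422.3 − 14) / (422.3 − 250) = 250 × 408.3 / 172.3 ≈ 592.36 mm ≈ 0.592 m.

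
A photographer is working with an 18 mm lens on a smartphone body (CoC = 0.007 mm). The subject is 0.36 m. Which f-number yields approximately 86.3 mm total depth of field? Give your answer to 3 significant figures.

f/16

Write h = H − f = f²/(N·c). The thin-lens limits are Dn = s·h/(h + (s−f)) and Df = s·h/(h − (s−f)), so DoF = Df − Dn = 2·s·(s−f)·h / (h² − (s−f)²).
That is a quadratic in h: DoF·h² − 2·s·(s−f)·h − DoF·(s−f)² = 0 ⇒ h = (s−f)·(s + √(s² + DoF²)) / DoF = 342 × (360 + √(360² + 86.3²)) / 86.3 = 342 × (360 + 370.200) / 86.3 ≈ 2893.7 mm.
Then N = f²/(c·h) = 18² / (0.007 × 2893.7) = 324 / 20.256 ≈ 16.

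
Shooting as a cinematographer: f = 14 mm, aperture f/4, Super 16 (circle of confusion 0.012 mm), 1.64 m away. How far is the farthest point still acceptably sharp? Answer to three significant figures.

2.73 m

Hyperfocal distance H = f²/(N·c) + f = 14²/(4 × 0.012) + 14 = 196/0.048 + 14 ≈ 4097.3 mm ≈ 4.097 m.
Far limit Df = s·(H − f)/(H − s) = 1640 × (4097.3 − 14) / (4097.3 − 1640) = 1640 × 4083.3 / 2457.3 ≈ 2725.2 mm ≈ 2.73 m.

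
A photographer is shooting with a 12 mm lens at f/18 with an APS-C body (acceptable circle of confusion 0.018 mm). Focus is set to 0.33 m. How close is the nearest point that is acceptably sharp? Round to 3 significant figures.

Hyperfocal distance H = f²/(N·c) + f = 12²/(18 × 0.018) + 12 = 144/0.324 + 12 ≈ 456.4 mm ≈ 0.456 m.
Near limit Dn = s·(H − f)/(H + s − 2f) = 330 × (456.4 − 12) / (456.4 + 330 − 2 × 12) = 330 × 444.4 / 762.4 ≈ 192.36 mm.

192 mm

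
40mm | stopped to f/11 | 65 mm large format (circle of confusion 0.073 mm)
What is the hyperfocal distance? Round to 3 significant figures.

2.03 m

Hyperfocal distance H = f²/(N·c) + f = 40²/(11 × 0.073) + 40 = 1600/0.803 + 40 ≈ 2032.5 mm ≈ 2.03 m.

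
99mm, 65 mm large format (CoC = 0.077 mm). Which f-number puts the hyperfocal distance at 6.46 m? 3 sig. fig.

f/20

Rearrange H = f²/(N·c) + f for N: N = f² / ((H − f)·c).
N = 99² / ((6460 − 99) × 0.077) = 9801 / 489.8 ≈ 20.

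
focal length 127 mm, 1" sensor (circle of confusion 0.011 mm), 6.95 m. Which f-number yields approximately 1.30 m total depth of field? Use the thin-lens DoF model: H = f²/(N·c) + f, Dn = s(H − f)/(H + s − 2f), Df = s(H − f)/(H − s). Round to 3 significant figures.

f/19.9

Write h = H − f = f²/(N·c). The thin-lens limits are Dn = s·h/(h + (s−f)) and Df = s·h/(h − (s−f)), so DoF = Df − Dn = 2·s·(s−f)·h / (h² − (s−f)²).
That is a quadratic in h: DoF·h² − 2·s·(s−f)·h − DoF·(s−f)² = 0 ⇒ h = (s−f)·(s + √(s² + DoF²)) / DoF = 6823 × (6950 + √(6950² + 1300²)) / 1300 = 6823 × (6950 + 7070.54) / 1300 ≈ 73586 mm.
Then N = f²/(c·h) = 127² / (0.011 × 73586) = 16129 / 809.45 ≈ 19.9.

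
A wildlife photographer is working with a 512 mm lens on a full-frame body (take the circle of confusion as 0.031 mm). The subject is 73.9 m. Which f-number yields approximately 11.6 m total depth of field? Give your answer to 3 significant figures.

f/8.99

Write h = H − f = f²/(N·c). The thin-lens limits are Dn = s·h/(h + (s−f)) and Df = s·h/(h − (s−f)), so DoF = Df − Dn = 2·s·(s−f)·h / (h² − (s−f)²).
That is a quadratic in h: DoF·h² − 2·s·(s−f)·h − DoF·(s−f)² = 0 ⇒ h = (s−f)·(s + √(s² + DoF²)) / DoF = 73388 × (73900 + √(73900² + 11600²)) / 11600 = 73388 × (73900 + 74804.9) / 11600 ≈ 940789 mm.
Then N = f²/(c·h) = 512² / (0.031 × 940789) = 262144 / 29164 ≈ 8.99.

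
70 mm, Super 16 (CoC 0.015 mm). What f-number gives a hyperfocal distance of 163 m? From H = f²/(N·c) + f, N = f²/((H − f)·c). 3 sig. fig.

Rearrange H = f²/(N·c) + f for N: N = f² / ((H − f)·c).
N = 70² / ((163000 − 70) × 0.015) = 4900 / 2444 ≈ 2.00.

f/2.00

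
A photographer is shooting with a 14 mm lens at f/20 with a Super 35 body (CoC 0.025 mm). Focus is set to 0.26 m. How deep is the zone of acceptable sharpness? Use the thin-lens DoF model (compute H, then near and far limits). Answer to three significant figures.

0.538 m

Hyperfocal distance H = f²/(N·c) + f = 14²/(20 × 0.025) + 14 = 196/0.5 + 14 ≈ 406.0 mm ≈ 0.406 m.
Near limit Dn = s·(H − f)/(H + s − 2f) = 260 × (406.0 − 14) / (406.0 + 260 − 2 × 14) = 260 × 392.0 / 638.0 ≈ 159.75 mm.
Far limit Df = s·(H − f)/(H − s) = 260 × (406.0 − 14) / (406.0 − 260) = 260 × 392.0 / 146.0 ≈ 698.08 mm.
Depth of field = Df − Dn = 698.08 − 159.75 ≈ 538.33 mm ≈ 0.538 m.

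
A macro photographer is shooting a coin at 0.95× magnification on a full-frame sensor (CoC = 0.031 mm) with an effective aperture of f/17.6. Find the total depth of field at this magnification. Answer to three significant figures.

At magnification m, DoF ≈ 2·N_eff·c/m² = 2 × 17.6 × 0.031 / 0.95² = 1.091 / 0.9025 ≈ 1.21 mm.

1.21 mm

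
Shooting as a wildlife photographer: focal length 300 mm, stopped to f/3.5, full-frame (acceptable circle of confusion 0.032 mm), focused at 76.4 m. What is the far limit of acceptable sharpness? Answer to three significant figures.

Hyperfocal distance H = f²/(N·c) + f = 300²/(3.5 × 0.032) + 300 = 90000/0.112 + 300 ≈ 803871.4 mm ≈ 803.9 m.
Far limit Df = s·(H − f)/(H − s) = 76400 × (803871.4 − 300) / (803871.4 − 76400) = 76400 × 803571.4 / 727471.4 ≈ 84392 mm ≈ 84.4 m.

84.4 m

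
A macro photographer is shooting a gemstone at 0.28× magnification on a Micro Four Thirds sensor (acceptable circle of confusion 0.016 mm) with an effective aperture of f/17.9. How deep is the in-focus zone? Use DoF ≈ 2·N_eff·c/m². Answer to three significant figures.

At magnification m, DoF ≈ 2·N_eff·c/m² = 2 × 17.9 × 0.016 / 0.28² = 0.5728 / 0.0784 ≈ 7.31 mm.

7.31 mm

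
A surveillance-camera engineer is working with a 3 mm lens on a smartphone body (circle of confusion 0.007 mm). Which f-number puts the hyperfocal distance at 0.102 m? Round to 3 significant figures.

f/13

Rearrange H = f²/(N·c) + f for N: N = f² / ((H − f)·c).
N = 3² / ((102 − 3) × 0.007) = 9 / 0.6930 ≈ 13.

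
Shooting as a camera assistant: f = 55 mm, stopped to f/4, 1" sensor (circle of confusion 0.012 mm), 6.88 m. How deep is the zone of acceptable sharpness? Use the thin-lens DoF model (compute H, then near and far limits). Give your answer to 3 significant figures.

Hyperfocal distance H = f²/(N·c) + f = 55²/(4 × 0.012) + 55 = 3025/0.048 + 55 ≈ 63075.8 mm ≈ 63.08 m.
Near limit Dn = s·(H − f)/(H + s − 2f) = 6880 × (63075.8 − 55) / (63075.8 + 6880 − 2 × 55) = 6880 × 63020.8 / 69845.8 ≈ 6207.7 mm.
Far limit Df = s·(H − f)/(H − s) = 6880 × (63075.8 − 55) / (63075.8 − 6880) = 6880 × 63020.8 / 56195.8 ≈ 7715.6 mm.
Depth of field = Df − Dn = 7715.6 − 6207.7 ≈ 1507.9 mm ≈ 1.51 m.

1.51 m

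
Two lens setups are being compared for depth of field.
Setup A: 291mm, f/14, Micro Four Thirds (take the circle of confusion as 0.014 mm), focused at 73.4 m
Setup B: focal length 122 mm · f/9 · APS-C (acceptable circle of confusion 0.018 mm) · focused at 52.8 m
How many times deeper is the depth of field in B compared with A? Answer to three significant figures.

Setup A: H = 291²/(14×0.014) + 291 ≈ 432336.9 mm; DoF = Df − Dn = 88350 − 62777 ≈ 25573 mm.
Setup B: H = 122²/(9×0.018) + 122 ≈ 91998.5 mm; DoF = Df − Dn = 123757 − 33559 ≈ 90198 mm.
Ratio = 90198 / 25573 ≈ 3.53.

3.53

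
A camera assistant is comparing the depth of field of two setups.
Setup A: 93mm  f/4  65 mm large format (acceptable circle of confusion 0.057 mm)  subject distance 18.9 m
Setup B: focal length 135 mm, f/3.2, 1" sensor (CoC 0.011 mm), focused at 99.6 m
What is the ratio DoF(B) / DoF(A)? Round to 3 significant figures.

Setup A: H = 93²/(4×0.057) + 93 ≈ 38027.2 mm; DoF = Df − Dn = 37484 − 12636 ≈ 24848 mm.
Setup B: H = 135²/(3.2×0.011) + 135 ≈ 517890.7 mm; DoF = Df − Dn = 123284 − 83549 ≈ 39735 mm.
Ratio = 39735 / 24848 ≈ 1.60.

1.60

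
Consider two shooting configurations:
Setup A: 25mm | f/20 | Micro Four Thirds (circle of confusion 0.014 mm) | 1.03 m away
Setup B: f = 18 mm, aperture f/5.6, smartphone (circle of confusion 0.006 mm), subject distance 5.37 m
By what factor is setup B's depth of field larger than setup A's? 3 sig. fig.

7.41

Setup A: H = 25²/(20×0.014) + 25 ≈ 2257.1 mm; DoF = Df − Dn = 1873.5 − 710.2 ≈ 1163.3 mm.
Setup B: H = 18²/(5.6×0.006) + 18 ≈ 9660.9 mm; DoF = Df − Dn = 12068.0 − 3453.3 ≈ 8614.7 mm.
Ratio = 8614.7 / 1163.3 ≈ 7.41.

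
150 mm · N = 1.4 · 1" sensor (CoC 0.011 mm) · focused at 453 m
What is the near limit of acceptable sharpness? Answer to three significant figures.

346 m

Hyperfocal distance H = f²/(N·c) + f = 150²/(1.4 × 0.011) + 150 = 22500/0.0154 + 150 ≈ 1461189.0 mm ≈ 1461 m.
Near limit Dn = s·(H − f)/(H + s − 2f) = 453000 × (1461189.0 − 150) / (1461189.0 + 453000 − 2 × 150) = 453000 × 1461039.0 / 1913889.0 ≈ 345815 mm ≈ 346 m.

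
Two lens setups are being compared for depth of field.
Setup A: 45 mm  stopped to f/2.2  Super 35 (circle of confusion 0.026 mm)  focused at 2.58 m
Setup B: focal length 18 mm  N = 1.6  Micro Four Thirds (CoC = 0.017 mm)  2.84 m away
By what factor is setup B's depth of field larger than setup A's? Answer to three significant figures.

Setup A: H = 45²/(2.2×0.026) + 45 ≈ 35447.1 mm; DoF = Df − Dn = 2778.99 − 2407.60 ≈ 371.39 mm.
Setup B: H = 18²/(1.6×0.017) + 18 ≈ 11929.8 mm; DoF = Df − Dn = 3721.7 − 2296.0 ≈ 1425.7 mm.
Ratio = 1425.7 / 371.39 ≈ 3.84.

3.84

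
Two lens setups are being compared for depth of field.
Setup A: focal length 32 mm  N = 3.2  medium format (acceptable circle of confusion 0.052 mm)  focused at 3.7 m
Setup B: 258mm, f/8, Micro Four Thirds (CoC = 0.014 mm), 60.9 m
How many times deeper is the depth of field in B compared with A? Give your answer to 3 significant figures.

1.84

Setup A: H = 32²/(3.2×0.052) + 32 ≈ 6185.8 mm; DoF = Df − Dn = 9159.5 − 2318.2 ≈ 6841.3 mm.
Setup B: H = 258²/(8×0.014) + 258 ≈ 594579.4 mm; DoF = Df − Dn = 67820 − 55261 ≈ 12559 mm.
Ratio = 12559 / 6841.3 ≈ 1.84.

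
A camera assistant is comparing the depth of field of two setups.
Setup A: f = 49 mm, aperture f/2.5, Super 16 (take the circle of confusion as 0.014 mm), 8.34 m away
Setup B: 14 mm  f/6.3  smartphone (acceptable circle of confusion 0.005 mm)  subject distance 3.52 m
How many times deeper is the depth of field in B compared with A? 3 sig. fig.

Setup A: H = 49²/(2.5×0.014) + 49 ≈ 68649.0 mm; DoF = Df − Dn = 9486.5 − 7440.7 ≈ 2045.8 mm.
Setup B: H = 14²/(6.3×0.005) + 14 ≈ 6236.2 mm; DoF = Df − Dn = 8063.5 − 2251.4 ≈ 5812.1 mm.
Ratio = 5812.1 / 2045.8 ≈ 2.84.

2.84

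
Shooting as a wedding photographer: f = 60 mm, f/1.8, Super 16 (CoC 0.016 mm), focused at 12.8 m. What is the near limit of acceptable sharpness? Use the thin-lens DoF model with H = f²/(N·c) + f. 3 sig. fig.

Hyperfocal distance H = f²/(N·c) + f = 60²/(1.8 × 0.016) + 60 = 3600/0.0288 + 60 ≈ 125060.0 mm ≈ 125.1 m.
Near limit Dn = s·(H − f)/(H + s − 2f) = 12800 × (125060.0 − 60) / (125060.0 + 12800 − 2 × 60) = 12800 × 125000.0 / 137740.0 ≈ 11616 mm ≈ 11.6 m.

11.6 m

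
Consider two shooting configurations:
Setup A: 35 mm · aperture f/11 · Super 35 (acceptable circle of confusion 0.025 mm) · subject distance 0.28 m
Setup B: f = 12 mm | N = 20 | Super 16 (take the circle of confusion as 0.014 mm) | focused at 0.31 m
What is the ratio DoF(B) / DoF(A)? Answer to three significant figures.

17.5

Setup A: H = 35²/(11×0.025) + 35 ≈ 4489.5 mm; DoF = Df − Dn = 296.296 − 265.403 ≈ 30.893 mm.
Setup B: H = 12²/(20×0.014) + 12 ≈ 526.3 mm; DoF = Df − Dn = 737.12 − 196.27 ≈ 540.85 mm.
Ratio = 540.85 / 30.893 ≈ 17.5.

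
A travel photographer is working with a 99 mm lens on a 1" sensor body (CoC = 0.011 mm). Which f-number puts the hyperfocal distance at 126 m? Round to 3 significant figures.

Rearrange H = f²/(N·c) + f for N: N = f² / ((H − f)·c).
N = 99² / ((126000 − 99) × 0.011) = 9801 / 1385 ≈ 7.08.

f/7.08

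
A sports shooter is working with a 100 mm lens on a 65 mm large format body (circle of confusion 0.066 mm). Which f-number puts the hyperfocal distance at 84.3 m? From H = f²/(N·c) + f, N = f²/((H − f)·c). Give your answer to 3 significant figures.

f/1.80

Rearrange H = f²/(N·c) + f for N: N = f² / ((H − f)·c).
N = 100² / ((84300 − 100) × 0.066) = 10000 / 5557 ≈ 1.80.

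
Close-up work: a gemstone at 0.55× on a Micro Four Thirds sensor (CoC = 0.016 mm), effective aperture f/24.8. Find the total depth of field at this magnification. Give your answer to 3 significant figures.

2.62 mm

At magnification m, DoF ≈ 2·N_eff·c/m² = 2 × 24.8 × 0.016 / 0.55² = 0.7936 / 0.3025 ≈ 2.62 mm.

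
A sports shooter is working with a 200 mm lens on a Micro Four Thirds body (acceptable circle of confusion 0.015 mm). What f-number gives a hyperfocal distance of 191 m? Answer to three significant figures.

f/14

Rearrange H = f²/(N·c) + f for N: N = f² / ((H − f)·c).
N = 200² / ((191000 − 200) × 0.015) = 40000 / 2862 ≈ 14.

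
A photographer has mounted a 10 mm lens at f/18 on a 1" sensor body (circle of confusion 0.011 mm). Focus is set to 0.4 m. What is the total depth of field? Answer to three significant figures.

1.53 m

Hyperfocal distance H = f²/(N·c) + f = 10²/(18 × 0.011) + 10 = 100/0.198 + 10 ≈ 515.1 mm ≈ 0.515 m.
Near limit Dn = s·(H − f)/(H + s − 2f) = 400 × (515.1 − 10) / (515.1 + 400 − 2 × 10) = 400 × 505.1 / 895.1 ≈ 225.7 mm.
Far limit Df = s·(H − f)/(H − s) = 400 × (515.1 − 10) / (515.1 − 400) = 400 × 505.1 / 115.1 ≈ 1755.9 mm.
Depth of field = Df − Dn = 1755.9 − 225.7 ≈ 1530.2 mm ≈ 1.53 m.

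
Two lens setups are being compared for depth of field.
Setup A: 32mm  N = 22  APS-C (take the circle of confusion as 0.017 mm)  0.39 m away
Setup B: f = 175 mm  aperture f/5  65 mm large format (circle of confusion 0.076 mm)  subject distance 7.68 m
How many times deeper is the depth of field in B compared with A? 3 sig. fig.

Setup A: H = 32²/(22×0.017) + 32 ≈ 2770.0 mm; DoF = Df − Dn = 448.66 − 344.90 ≈ 103.76 mm.
Setup B: H = 175²/(5×0.076) + 175 ≈ 80767.1 mm; DoF = Df − Dn = 8468.6 − 7025.7 ≈ 1442.9 mm.
Ratio = 1442.9 / 103.76 ≈ 13.9.

13.9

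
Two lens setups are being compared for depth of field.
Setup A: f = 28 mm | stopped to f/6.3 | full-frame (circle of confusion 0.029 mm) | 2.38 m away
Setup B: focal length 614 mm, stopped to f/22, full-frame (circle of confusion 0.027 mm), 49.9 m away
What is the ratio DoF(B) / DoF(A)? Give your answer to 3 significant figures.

Setup A: H = 28²/(6.3×0.029) + 28 ≈ 4319.2 mm; DoF = Df − Dn = 5266.7 − 1537.4 ≈ 3729.3 mm.
Setup B: H = 614²/(22×0.027) + 614 ≈ 635287.4 mm; DoF = Df − Dn = 54101.3 − 46304.2 ≈ 7797.1 mm.
Ratio = 7797.1 / 3729.3 ≈ 2.09.

2.09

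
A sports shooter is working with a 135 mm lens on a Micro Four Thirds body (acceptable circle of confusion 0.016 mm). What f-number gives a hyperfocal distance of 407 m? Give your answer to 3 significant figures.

Rearrange H = f²/(N·c) + f for N: N = f² / ((H − f)·c).
N = 135² / ((407000 − 135) × 0.016) = 18225 / 6510 ≈ 2.80.

f/2.80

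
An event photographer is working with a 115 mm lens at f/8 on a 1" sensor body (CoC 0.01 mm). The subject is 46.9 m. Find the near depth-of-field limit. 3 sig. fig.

Hyperfocal distance H = f²/(N·c) + f = 115²/(8 × 0.01) + 115 = 13225/0.08 + 115 ≈ 165427.5 mm ≈ 165.4 m.
Near limit Dn = s·(H − f)/(H + s − 2f) = 46900 × (165427.5 − 115) / (165427.5 + 46900 − 2 × 115) = 46900 × 165312.5 / 212097.5 ≈ 36555 mm ≈ 36.6 m.

36.6 m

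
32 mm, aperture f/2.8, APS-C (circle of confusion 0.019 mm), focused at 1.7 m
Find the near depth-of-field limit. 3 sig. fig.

Hyperfocal distance H = f²/(N·c) + f = 32²/(2.8 × 0.019) + 32 = 1024/0.0532 + 32 ≈ 19280.1 mm ≈ 19.28 m.
Near limit Dn = s·(H − f)/(H + s − 2f) = 1700 × (19280.1 − 32) / (19280.1 + 1700 − 2 × 32) = 1700 × 19248.1 / 20916.1 ≈ 1564.4 mm ≈ 1.56 m.

1.56 m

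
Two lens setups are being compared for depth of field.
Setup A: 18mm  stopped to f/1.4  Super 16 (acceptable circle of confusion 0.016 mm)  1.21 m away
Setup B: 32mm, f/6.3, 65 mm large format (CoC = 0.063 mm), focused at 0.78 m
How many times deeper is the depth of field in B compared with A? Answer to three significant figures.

2.46

Setup A: H = 18²/(1.4×0.016) + 18 ≈ 14482.3 mm; DoF = Df − Dn = 1318.67 − 1117.88 ≈ 200.79 mm.
Setup B: H = 32²/(6.3×0.063) + 32 ≈ 2612.0 mm; DoF = Df − Dn = 1098.47 − 604.69 ≈ 493.78 mm.
Ratio = 493.78 / 200.79 ≈ 2.46.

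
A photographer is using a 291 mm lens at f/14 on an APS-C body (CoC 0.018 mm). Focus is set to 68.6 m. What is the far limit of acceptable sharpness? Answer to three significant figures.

86.1 m

Hyperfocal distance H = f²/(N·c) + f = 291²/(14 × 0.018) + 291 = 84681/0.252 + 291 ≈ 336326.7 mm ≈ 336.3 m.
Far limit Df = s·(H − f)/(H − s) = 68600 × (336326.7 − 291) / (336326.7 − 68600) = 68600 × 336035.7 / 267726.7 ≈ 86103 mm ≈ 86.1 m.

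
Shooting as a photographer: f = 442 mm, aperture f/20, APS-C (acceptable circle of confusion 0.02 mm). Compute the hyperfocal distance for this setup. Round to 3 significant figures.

Hyperfocal distance H = f²/(N·c) + f = 442²/(20 × 0.02) + 442 = 195364/0.4 + 442 ≈ 488852.0 mm ≈ 489 m.

489 m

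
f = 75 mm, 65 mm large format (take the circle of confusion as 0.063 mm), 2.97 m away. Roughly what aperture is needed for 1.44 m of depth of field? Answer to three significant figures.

Write h = H − f = f²/(N·c). The thin-lens limits are Dn = s·h/(h + (s−f)) and Df = s·h/(h − (s−f)), so DoF = Df − Dn = 2·s·(s−f)·h / (h² − (s−f)²).
That is a quadratic in h: DoF·h² − 2·s·(s−f)·h − DoF·(s−f)² = 0 ⇒ h = (s−f)·(s + √(s² + DoF²)) / DoF = 2895 × (2970 + √(2970² + 1440²)) / 1440 = 2895 × (2970 + 3300.68) / 1440 ≈ 12607 mm.
Then N = f²/(c·h) = 75² / (0.063 × 12607) = 5625 / 794.22 ≈ 7.08.

f/7.08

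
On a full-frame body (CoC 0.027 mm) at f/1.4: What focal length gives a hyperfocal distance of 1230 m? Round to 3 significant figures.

216 mm

From H = f²/(N·c) + f, with f ≪ H: f ≈ √(H·N·c) = √(1230000 × 1.4 × 0.027) = √46494 ≈ 215.6 mm.
The +f correction barely moves this — solving exactly, f² + N·c·f − N·c·H = 0 ⇒ f = (−N·c + √((N·c)² + 4·N·c·H))/2 = (−0.0378 + √185976)/2 ≈ 215.61 mm, so f ≈ 216 mm.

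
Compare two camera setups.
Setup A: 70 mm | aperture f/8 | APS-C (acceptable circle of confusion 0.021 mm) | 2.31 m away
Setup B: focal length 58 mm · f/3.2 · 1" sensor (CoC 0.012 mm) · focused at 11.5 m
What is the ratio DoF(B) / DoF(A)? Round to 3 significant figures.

Setup A: H = 70²/(8×0.021) + 70 ≈ 29236.7 mm; DoF = Df − Dn = 2502.17 − 2145.25 ≈ 356.92 mm.
Setup B: H = 58²/(3.2×0.012) + 58 ≈ 87662.2 mm; DoF = Df − Dn = 13227.7 − 10171.5 ≈ 3056.2 mm.
Ratio = 3056.2 / 356.92 ≈ 8.56.

8.56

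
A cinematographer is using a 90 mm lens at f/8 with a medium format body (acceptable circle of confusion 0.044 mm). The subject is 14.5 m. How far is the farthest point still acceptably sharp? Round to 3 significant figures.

38.8 m

Hyperfocal distance H = f²/(N·c) + f = 90²/(8 × 0.044) + 90 = 8100/0.352 + 90 ≈ 23101.4 mm ≈ 23.10 m.
Far limit Df = s·(H − f)/(H − s) = 14500 × (23101.4 − 90) / (23101.4 − 14500) = 14500 × 23011.4 / 8601.4 ≈ 38792 mm ≈ 38.8 m.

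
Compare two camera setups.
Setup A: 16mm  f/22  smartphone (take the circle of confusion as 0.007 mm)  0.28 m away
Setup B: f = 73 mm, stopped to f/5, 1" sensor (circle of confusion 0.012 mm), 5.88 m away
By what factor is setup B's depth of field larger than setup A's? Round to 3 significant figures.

Setup A: H = 16²/(22×0.007) + 16 ≈ 1678.3 mm; DoF = Df − Dn = 332.863 − 241.627 ≈ 91.236 mm.
Setup B: H = 73²/(5×0.012) + 73 ≈ 88889.7 mm; DoF = Df − Dn = 6291.34 − 5519.15 ≈ 772.19 mm.
Ratio = 772.19 / 91.236 ≈ 8.46.

8.46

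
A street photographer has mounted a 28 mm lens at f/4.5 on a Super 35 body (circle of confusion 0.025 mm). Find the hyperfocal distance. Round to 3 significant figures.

Hyperfocal distance H = f²/(N·c) + f = 28²/(4.5 × 0.025) + 28 = 784/0.1125 + 28 ≈ 6996.9 mm ≈ 7.00 m.

7.00 m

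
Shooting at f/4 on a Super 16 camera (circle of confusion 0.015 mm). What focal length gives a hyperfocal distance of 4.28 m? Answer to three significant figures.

16.0 mm

From H = f²/(N·c) + f, with f ≪ H: f ≈ √(H·N·c) = √(4280 × 4 × 0.015) = √256.80 ≈ 16.02 mm.
The +f correction barely moves this — solving exactly, f² + N·c·f − N·c·H = 0 ⇒ f = (−N·c + √((N·c)² + 4·N·c·H))/2 = (−0.06 + √1027.2)/2 ≈ 15.995 mm, so f ≈ 16.0 mm.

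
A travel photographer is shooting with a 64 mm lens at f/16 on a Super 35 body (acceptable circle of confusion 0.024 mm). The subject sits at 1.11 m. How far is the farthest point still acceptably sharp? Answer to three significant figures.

Hyperfocal distance H = f²/(N·c) + f = 64²/(16 × 0.024) + 64 = 4096/0.384 + 64 ≈ 10730.7 mm ≈ 10.73 m.
Far limit Df = s·(H − f)/(H − s) = 1110 × (10730.7 − 64) / (10730.7 − 1110) = 1110 × 10666.7 / 9620.7 ≈ 1230.7 mm ≈ 1.23 m.

1.23 m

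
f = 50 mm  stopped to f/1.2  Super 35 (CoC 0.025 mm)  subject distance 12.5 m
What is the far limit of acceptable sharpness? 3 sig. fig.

Hyperfocal distance H = f²/(N·c) + f = 50²/(1.2 × 0.025) + 50 = 2500/0.03 + 50 ≈ 83383.3 mm ≈ 83.38 m.
Far limit Df = s·(H − f)/(H − s) = 12500 × (83383.3 − 50) / (83383.3 − 12500) = 12500 × 83333.3 / 70883.3 ≈ 14696 mm ≈ 14.7 m.

14.7 m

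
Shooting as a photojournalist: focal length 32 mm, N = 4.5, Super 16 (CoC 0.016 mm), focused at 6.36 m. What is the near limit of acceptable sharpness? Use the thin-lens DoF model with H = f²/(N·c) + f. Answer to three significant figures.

Hyperfocal distance H = f²/(N·c) + f = 32²/(4.5 × 0.016) + 32 = 1024/0.072 + 32 ≈ 14254.2 mm ≈ 14.25 m.
Near limit Dn = s·(H − f)/(H + s − 2f) = 6360 × (14254.2 − 32) / (14254.2 + 6360 − 2 × 32) = 6360 × 14222.2 / 20550.2 ≈ 4401.6 mm ≈ 4.40 m.

4.40 m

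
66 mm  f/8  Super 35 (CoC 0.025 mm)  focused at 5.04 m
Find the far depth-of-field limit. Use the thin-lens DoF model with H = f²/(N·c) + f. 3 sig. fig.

Hyperfocal distance H = f²/(N·c) + f = 66²/(8 × 0.025) + 66 = 4356/0.2 + 66 ≈ 21846.0 mm ≈ 21.85 m.
Far limit Df = s·(H − f)/(H − s) = 5040 × (21846.0 − 66) / (21846.0 − 5040) = 5040 × 21780.0 / 16806.0 ≈ 6531.7 mm ≈ 6.53 m.

6.53 m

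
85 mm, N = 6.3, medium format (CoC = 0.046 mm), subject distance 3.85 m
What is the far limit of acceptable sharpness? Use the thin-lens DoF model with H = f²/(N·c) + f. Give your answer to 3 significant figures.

4.53 m

Hyperfocal distance H = f²/(N·c) + f = 85²/(6.3 × 0.046) + 85 = 7225/0.2898 + 85 ≈ 25016.0 mm ≈ 25.02 m.
Far limit Df = s·(H − f)/(H − s) = 3850 × (25016.0 − 85) / (25016.0 − 3850) = 3850 × 24931.0 / 21166.0 ≈ 4534.8 mm ≈ 4.53 m.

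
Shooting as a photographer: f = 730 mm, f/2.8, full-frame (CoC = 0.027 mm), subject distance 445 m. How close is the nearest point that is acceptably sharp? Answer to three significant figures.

419 m

Hyperfocal distance H = f²/(N·c) + f = 730²/(2.8 × 0.027) + 730 = 532900/0.0756 + 730 ≈ 7049671.8 mm ≈ 7050 m.
Near limit Dn = s·(H − f)/(H + s − 2f) = 445000 × (7049671.8 − 730) / (7049671.8 + 445000 − 2 × 730) = 445000 × 7048941.8 / 7493211.8 ≈ 418616 mm ≈ 419 m.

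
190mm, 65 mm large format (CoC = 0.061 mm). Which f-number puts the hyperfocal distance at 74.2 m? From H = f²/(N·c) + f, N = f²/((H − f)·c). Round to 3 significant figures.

Rearrange H = f²/(N·c) + f for N: N = f² / ((H − f)·c).
N = 190² / ((74200 − 190) × 0.061) = 36100 / 4515 ≈ 8.

f/8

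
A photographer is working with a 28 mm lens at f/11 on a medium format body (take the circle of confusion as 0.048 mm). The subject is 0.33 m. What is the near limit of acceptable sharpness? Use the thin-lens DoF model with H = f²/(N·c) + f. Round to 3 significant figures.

274 mm

Hyperfocal distance H = f²/(N·c) + f = 28²/(11 × 0.048) + 28 = 784/0.528 + 28 ≈ 1512.8 mm ≈ 1.513 m.
Near limit Dn = s·(H − f)/(H + s − 2f) = 330 × (1512.8 − 28) / (1512.8 + 330 − 2 × 28) = 330 × 1484.8 / 1786.8 ≈ 274.23 mm.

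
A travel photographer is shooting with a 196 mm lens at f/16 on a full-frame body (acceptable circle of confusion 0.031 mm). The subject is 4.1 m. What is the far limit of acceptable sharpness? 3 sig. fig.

Hyperfocal distance H = f²/(N·c) + f = 196²/(16 × 0.031) + 196 = 38416/0.496 + 196 ≈ 77647.6 mm ≈ 77.65 m.
Far limit Df = s·(H − f)/(H − s) = 4100 × (77647.6 − 196) / (77647.6 − 4100) = 4100 × 77451.6 / 73547.6 ≈ 4317.6 mm ≈ 4.32 m.

4.32 m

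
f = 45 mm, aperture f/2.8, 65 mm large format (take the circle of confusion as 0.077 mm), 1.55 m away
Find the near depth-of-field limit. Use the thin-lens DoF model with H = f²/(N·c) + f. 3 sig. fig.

Hyperfocal distance H = f²/(N·c) + f = 45²/(2.8 × 0.077) + 45 = 2025/0.2156 + 45 ≈ 9437.4 mm ≈ 9.437 m.
Near limit Dn = s·(H − f)/(H + s − 2f) = 1550 × (9437.4 − 45) / (9437.4 + 1550 − 2 × 45) = 1550 × 9392.4 / 10897.4 ≈ 1335.9 mm ≈ 1.34 m.

1.34 m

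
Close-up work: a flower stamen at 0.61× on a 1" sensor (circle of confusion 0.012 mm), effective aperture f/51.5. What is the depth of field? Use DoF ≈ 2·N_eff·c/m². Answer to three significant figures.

3.32 mm

At magnification m, DoF ≈ 2·N_eff·c/m² = 2 × 51.5 × 0.012 / 0.61² = 1.236 / 0.3721 ≈ 3.32 mm.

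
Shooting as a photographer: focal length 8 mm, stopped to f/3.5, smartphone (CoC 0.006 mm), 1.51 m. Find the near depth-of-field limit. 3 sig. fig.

1.01 m

Hyperfocal distance H = f²/(N·c) + f = 8²/(3.5 × 0.006) + 8 = 64/0.021 + 8 ≈ 3055.6 mm ≈ 3.056 m.
Near limit Dn = s·(H − f)/(H + s − 2f) = 1510 × (3055.6 − 8) / (3055.6 + 1510 − 2 × 8) = 1510 × 3047.6 / 4549.6 ≈ 1011.5 mm ≈ 1.01 m.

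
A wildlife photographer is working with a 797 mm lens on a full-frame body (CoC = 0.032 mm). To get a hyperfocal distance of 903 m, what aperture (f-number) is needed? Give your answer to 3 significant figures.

f/22

Rearrange H = f²/(N·c) + f for N: N = f² / ((H − f)·c).
N = 797² / ((903000 − 797) × 0.032) = 635209 / 28870 ≈ 22.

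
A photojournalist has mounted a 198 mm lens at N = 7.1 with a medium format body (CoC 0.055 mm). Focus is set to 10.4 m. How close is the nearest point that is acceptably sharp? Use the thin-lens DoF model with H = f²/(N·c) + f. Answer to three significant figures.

Hyperfocal distance H = f²/(N·c) + f = 198²/(7.1 × 0.055) + 198 = 39204/0.3905 + 198 ≈ 100592.4 mm ≈ 100.6 m.
Near limit Dn = s·(H − f)/(H + s − 2f) = 10400 × (100592.4 − 198) / (100592.4 + 10400 − 2 × 198) = 10400 × 100394.4 / 110596.4 ≈ 9440.6 mm ≈ 9.44 m.

9.44 m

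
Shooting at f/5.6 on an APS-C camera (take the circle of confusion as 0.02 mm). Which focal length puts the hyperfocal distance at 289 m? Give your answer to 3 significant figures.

180 mm

From H = f²/(N·c) + f, with f ≪ H: f ≈ √(H·N·c) = √(289000 × 5.6 × 0.02) = √32368 ≈ 179.9 mm.
The +f correction barely moves this — solving exactly, f² + N·c·f − N·c·H = 0 ⇒ f = (−N·c + √((N·c)² + 4·N·c·H))/2 = (−0.112 + √129472)/2 ≈ 179.86 mm, so f ≈ 180 mm.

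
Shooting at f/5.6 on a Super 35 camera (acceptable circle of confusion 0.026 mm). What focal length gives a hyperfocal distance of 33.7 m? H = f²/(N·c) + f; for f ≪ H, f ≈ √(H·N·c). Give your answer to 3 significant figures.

70.0 mm

From H = f²/(N·c) + f, with f ≪ H: f ≈ √(H·N·c) = √(33700 × 5.6 × 0.026) = √4906.7 ≈ 70.05 mm.
Exact: f² + N·c·f − N·c·H = 0 ⇒ f = (−N·c + √((N·c)² + 4·N·c·H))/2 = (−0.1456 + √19627)/2 ≈ 69.975 mm ≈ 70.0 mm.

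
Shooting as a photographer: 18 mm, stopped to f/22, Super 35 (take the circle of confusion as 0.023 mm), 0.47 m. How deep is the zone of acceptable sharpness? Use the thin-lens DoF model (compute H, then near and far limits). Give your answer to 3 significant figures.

1.32 m

Hyperfocal distance H = f²/(N·c) + f = 18²/(22 × 0.023) + 18 = 324/0.506 + 18 ≈ 658.3 mm ≈ 0.658 m.
Near limit Dn = s·(H − f)/(H + s − 2f) = 470 × (658.3 − 18) / (658.3 + 470 − 2 × 18) = 470 × 640.3 / 1092.3 ≈ 275.5 mm.
Far limit Df = s·(H − f)/(H − s) = 470 × (658.3 − 18) / (658.3 − 470) = 470 × 640.3 / 188.3 ≈ 1598.1 mm.
Depth of field = Df − Dn = 1598.1 − 275.5 ≈ 1322.6 mm ≈ 1.32 m.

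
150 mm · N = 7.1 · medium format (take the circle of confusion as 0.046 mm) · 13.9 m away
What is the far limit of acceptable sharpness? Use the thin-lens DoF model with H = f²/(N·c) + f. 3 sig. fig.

Hyperfocal distance H = f²/(N·c) + f = 150²/(7.1 × 0.046) + 150 = 22500/0.3266 + 150 ≈ 69041.6 mm ≈ 69.04 m.
Far limit Df = s·(H − f)/(H − s) = 13900 × (69041.6 − 150) / (69041.6 − 13900) = 13900 × 68891.6 / 55141.6 ≈ 17366 mm ≈ 17.4 m.

17.4 m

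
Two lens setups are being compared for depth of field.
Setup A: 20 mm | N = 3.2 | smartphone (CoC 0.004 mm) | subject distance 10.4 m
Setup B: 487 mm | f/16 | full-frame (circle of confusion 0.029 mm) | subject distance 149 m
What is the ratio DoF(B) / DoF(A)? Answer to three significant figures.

12.2

Setup A: H = 20²/(3.2×0.004) + 20 ≈ 31270.0 mm; DoF = Df − Dn = 15572.6 − 7806.9 ≈ 7765.7 mm.
Setup B: H = 487²/(16×0.029) + 487 ≈ 511627.1 mm; DoF = Df − Dn = 210023 − 115454 ≈ 94569 mm.
Ratio = 94569 / 7765.7 ≈ 12.2.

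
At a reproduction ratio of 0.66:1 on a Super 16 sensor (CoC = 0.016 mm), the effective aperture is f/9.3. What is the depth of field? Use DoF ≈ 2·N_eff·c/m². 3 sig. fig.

0.683 mm

At magnification m, DoF ≈ 2·N_eff·c/m² = 2 × 9.3 × 0.016 / 0.66² = 0.2976 / 0.4356 ≈ 0.683 mm.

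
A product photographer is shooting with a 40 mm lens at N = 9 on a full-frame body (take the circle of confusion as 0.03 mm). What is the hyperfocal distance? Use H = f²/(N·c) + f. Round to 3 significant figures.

Hyperfocal distance H = f²/(N·c) + f = 40²/(9 × 0.03) + 40 = 1600/0.27 + 40 ≈ 5965.9 mm ≈ 5.97 m.

5.97 m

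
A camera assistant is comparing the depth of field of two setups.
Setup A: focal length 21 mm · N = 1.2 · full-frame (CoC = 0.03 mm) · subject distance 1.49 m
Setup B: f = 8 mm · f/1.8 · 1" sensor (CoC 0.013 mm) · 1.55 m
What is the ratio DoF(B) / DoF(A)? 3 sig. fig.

Setup A: H = 21²/(1.2×0.03) + 21 ≈ 12271.0 mm; DoF = Df − Dn = 1693.02 − 1330.45 ≈ 362.57 mm.
Setup B: H = 8²/(1.8×0.013) + 8 ≈ 2743.0 mm; DoF = Df − Dn = 3553.4 − 991.2 ≈ 2562.2 mm.
Ratio = 2562.2 / 362.57 ≈ 7.07.

7.07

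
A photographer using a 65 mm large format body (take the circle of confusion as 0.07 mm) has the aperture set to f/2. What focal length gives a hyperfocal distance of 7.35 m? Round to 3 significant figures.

32.0 mm

From H = f²/(N·c) + f, with f ≪ H: f ≈ √(H·N·c) = √(7350 × 2 × 0.07) = √1029.0 ≈ 32.08 mm.
Exact: f² + N·c·f − N·c·H = 0 ⇒ f = (−N·c + √((N·c)² + 4·N·c·H))/2 = (−0.14 + √4116.0)/2 ≈ 32.008 mm ≈ 32.0 mm.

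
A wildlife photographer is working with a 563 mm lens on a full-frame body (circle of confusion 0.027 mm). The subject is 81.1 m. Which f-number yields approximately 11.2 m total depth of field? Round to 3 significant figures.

Write h = H − f = f²/(N·c). The thin-lens limits are Dn = s·h/(h + (s−f)) and Df = s·h/(h − (s−f)), so DoF = Df − Dn = 2·s·(s−f)·h / (h² − (s−f)²).
That is a quadratic in h: DoF·h² − 2·s·(s−f)·h − DoF·(s−f)² = 0 ⇒ h = (s−f)·(s + √(s² + DoF²)) / DoF = 80537 × (81100 + √(81100² + 11200²)) / 11200 = 80537 × (81100 + 81869.7) / 11200 ≈ 1171883 mm.
Then N = f²/(c·h) = 563² / (0.027 × 1171883) = 316969 / 31641 ≈ 10.

f/10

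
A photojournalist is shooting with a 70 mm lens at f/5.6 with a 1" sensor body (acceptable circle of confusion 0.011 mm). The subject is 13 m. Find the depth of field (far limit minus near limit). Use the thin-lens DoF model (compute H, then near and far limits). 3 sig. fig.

Hyperfocal distance H = f²/(N·c) + f = 70²/(5.6 × 0.011) + 70 = 4900/0.0616 + 70 ≈ 79615.5 mm ≈ 79.62 m.
Near limit Dn = s·(H − f)/(H + s − 2f) = 13000 × (79615.5 − 70) / (79615.5 + 13000 − 2 × 70) = 13000 × 79545.5 / 92475.5 ≈ 11182.3 mm.
Far limit Df = s·(H − f)/(H − s) = 13000 × (79615.5 − 70) / (79615.5 − 13000) = 13000 × 79545.5 / 66615.5 ≈ 15523.3 mm.
Depth of field = Df − Dn = 15523.3 − 11182.3 ≈ 4341.0 mm ≈ 4.34 m.

4.34 m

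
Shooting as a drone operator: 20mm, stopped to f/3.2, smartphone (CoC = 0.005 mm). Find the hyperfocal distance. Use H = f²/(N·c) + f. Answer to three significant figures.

25.0 m

Hyperfocal distance H = f²/(N·c) + f = 20²/(3.2 × 0.005) + 20 = 400/0.016 + 20 ≈ 25020.0 mm ≈ 25.0 m.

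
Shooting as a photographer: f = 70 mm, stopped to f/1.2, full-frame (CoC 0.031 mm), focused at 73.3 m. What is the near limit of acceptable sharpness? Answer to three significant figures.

Hyperfocal distance H = f²/(N·c) + f = 70²/(1.2 × 0.031) + 70 = 4900/0.0372 + 70 ≈ 131790.4 mm ≈ 131.8 m.
Near limit Dn = s·(H − f)/(H + s − 2f) = 73300 × (131790.4 − 70) / (131790.4 + 73300 − 2 × 70) = 73300 × 131720.4 / 204950.4 ≈ 47109 mm ≈ 47.1 m.

47.1 m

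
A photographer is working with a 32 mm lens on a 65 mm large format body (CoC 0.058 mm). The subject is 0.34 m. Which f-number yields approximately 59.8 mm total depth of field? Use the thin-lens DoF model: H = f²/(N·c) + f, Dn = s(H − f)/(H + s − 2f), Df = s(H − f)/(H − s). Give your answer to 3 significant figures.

Write h = H − f = f²/(N·c). The thin-lens limits are Dn = s·h/(h + (s−f)) and Df = s·h/(h − (s−f)), so DoF = Df − Dn = 2·s·(s−f)·h / (h² − (s−f)²).
That is a quadratic in h: DoF·h² − 2·s·(s−f)·h − DoF·(s−f)² = 0 ⇒ h = (s−f)·(s + √(s² + DoF²)) / DoF = 308 × (340 + √(340² + 59.8²)) / 59.8 = 308 × (340 + 345.219) / 59.8 ≈ 3529.2 mm.
Then N = f²/(c·h) = 32² / (0.058 × 3529.2) = 1024 / 204.69 ≈ 5.

f/5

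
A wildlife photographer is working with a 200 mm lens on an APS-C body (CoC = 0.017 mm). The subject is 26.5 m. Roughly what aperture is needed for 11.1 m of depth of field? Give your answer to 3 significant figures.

Write h = H − f = f²/(N·c). The thin-lens limits are Dn = s·h/(h + (s−f)) and Df = s·h/(h − (s−f)), so DoF = Df − Dn = 2·s·(s−f)·h / (h² − (s−f)²).
That is a quadratic in h: DoF·h² − 2·s·(s−f)·h − DoF·(s−f)² = 0 ⇒ h = (s−f)·(s + √(s² + DoF²)) / DoF = 26300 × (26500 + √(26500² + 11100²)) / 11100 = 26300 × (26500 + 28730.8) / 11100 ≈ 130862 mm.
Then N = f²/(c·h) = 200² / (0.017 × 130862) = 40000 / 2224.7 ≈ 18.

f/18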